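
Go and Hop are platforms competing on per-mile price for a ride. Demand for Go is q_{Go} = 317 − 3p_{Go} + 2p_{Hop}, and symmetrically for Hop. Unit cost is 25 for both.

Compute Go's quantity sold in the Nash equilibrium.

219

Go's profit: π = (p_{Go} − 25)(317 − 3p_{Go} + 2p_{Hop}).
∂π/∂p_{Go} = 392 − 6p_{Go} + 2p_{Hop} = 0 ⇒ p_{Go} = 196/3 + (1/3)p_{Hop}.
The game is symmetric, so in equilibrium p_{Hop} = p_{Go}: the reaction function gives (2/3)p_{Go} = 196/3, hence p_{Go} = 98.
q_{Go} = 317 − 3·98 + 2·98 = 219.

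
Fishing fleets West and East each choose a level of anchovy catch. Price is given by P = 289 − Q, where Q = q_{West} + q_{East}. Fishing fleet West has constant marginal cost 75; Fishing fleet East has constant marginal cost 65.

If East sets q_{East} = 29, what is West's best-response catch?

92.5

Fishing fleet West's profit: π = q_{West}(289 − (q_{West} + q_{East})) − 75q_{West}.
∂π/∂q_{West} = 214 − 2q_{West} − q_{East} = 0, so q_{West} = 107 − 0.5q_{East}.
At q_{East} = 29: q_{West} = 107 − 0.5·29 = 92.5.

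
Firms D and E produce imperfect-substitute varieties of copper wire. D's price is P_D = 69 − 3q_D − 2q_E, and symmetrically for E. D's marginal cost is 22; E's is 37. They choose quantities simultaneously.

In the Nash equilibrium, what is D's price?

42.4375

Firm D's profit: π = q_D(69 − 3q_D − 2q_E) − 22q_D.
∂π/∂q_D = 47 − 6q_D − 2q_E = 0 ⇒ q_D = 47/6 − (1/3)q_E.
Similarly q_E = 16/3 − (1/3)q_D.
Substituting the second reaction function into the first: q_D = 47/6 − (1/3)(16/3 − (1/3)q_D), which gives (8/9)q_D = 109/18 ⇒ q_D = 6.8125.
Then q_E = 16/3 − (1/3)·6.8125 = 3.0625.
P_D = 69 − 3·6.8125 − 2·3.0625 = 42.4375.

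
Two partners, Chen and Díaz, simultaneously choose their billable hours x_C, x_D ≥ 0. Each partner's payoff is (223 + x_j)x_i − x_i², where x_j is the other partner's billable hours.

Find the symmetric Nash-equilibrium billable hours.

223

Chen's payoff is (223 + x_D)x_C − x_C².
∂π/∂x_C = 223 + x_D − 2x_C = 0, so x_C = 111.5 + 0.5x_D.
By symmetry x_D = x_C; substituting into the reaction function, 0.5x_C = 111.5 and x_C = 223.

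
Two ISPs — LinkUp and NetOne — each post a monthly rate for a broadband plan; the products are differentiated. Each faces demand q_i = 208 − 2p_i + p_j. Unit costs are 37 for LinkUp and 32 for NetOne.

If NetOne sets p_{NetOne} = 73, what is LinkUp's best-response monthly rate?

88.75

LinkUp's profit: π = (p_{LinkUp} − 37)(208 − 2p_{LinkUp} + p_{NetOne}).
∂π/∂p_{LinkUp} = 282 − 4p_{LinkUp} + p_{NetOne} = 0 ⇒ p_{LinkUp} = 70.5 + 0.25p_{NetOne}.
At p_{NetOne} = 73: p_{LinkUp} = 70.5 + 0.25·73 = 88.75.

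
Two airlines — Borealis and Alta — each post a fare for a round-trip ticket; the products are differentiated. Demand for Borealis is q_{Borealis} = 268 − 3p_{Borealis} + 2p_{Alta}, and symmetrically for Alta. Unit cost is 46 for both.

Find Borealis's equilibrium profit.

9240.75

Borealis's profit: π = (p_{Borealis} − 46)(268 − 3p_{Borealis} + 2p_{Alta}).
∂π/∂p_{Borealis} = 406 − 6p_{Borealis} + 2p_{Alta} = 0 ⇒ p_{Borealis} = 203/3 + (1/3)p_{Alta}.
Setting p_{Borealis} = p_{Alta} in the reaction function: p_{Borealis} = 203/3 + (1/3)p_{Borealis}, so p_{Borealis} = (203/3) / (2/3) = 101.5.
q_{Borealis} = 268 − 3·101.5 + 2·101.5 = 166.5.
Profit = (101.5 − 46)·166.5 = 9240.75.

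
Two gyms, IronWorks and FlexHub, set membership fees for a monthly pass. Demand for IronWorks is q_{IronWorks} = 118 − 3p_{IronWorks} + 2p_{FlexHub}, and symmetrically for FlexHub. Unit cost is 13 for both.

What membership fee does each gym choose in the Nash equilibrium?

39.25

IronWorks's profit: π = (p_{IronWorks} − 13)(118 − 3p_{IronWorks} + 2p_{FlexHub}).
∂π/∂p_{IronWorks} = 157 − 6p_{IronWorks} + 2p_{FlexHub} = 0 ⇒ p_{IronWorks} = 157/6 + (1/3)p_{FlexHub}.
By symmetry p_{FlexHub} = p_{IronWorks}; substituting into the reaction function, (2/3)p_{IronWorks} = 157/6 and p_{IronWorks} = 39.25.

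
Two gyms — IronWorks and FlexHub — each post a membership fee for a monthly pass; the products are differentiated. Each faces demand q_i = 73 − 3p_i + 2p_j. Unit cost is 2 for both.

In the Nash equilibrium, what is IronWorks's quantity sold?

IronWorks's profit: π = (p_{IronWorks} − 2)(73 − 3p_{IronWorks} + 2p_{FlexHub}).
∂π/∂p_{IronWorks} = 79 − 6p_{IronWorks} + 2p_{FlexHub} = 0 ⇒ p_{IronWorks} = 79/6 + (1/3)p_{FlexHub}.
The game is symmetric, so in equilibrium p_{FlexHub} = p_{IronWorks}: the reaction function gives (2/3)p_{IronWorks} = 79/6, hence p_{IronWorks} = 19.75.
q_{IronWorks} = 73 − 3·19.75 + 2·19.75 = 53.25.

53.25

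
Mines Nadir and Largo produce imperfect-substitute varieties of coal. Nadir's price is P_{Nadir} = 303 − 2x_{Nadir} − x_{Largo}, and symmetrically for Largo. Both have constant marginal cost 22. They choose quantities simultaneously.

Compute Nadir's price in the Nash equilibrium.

134.4

Mine Nadir's profit: π = x_{Nadir}(303 − 2x_{Nadir} − x_{Largo}) − 22x_{Nadir}.
∂π/∂x_{Nadir} = 281 − 4x_{Nadir} − x_{Largo} = 0 ⇒ x_{Nadir} = 70.25 − 0.25x_{Largo}.
Setting x_{Nadir} = x_{Largo} in the reaction function: x_{Nadir} = 70.25 − 0.25x_{Nadir}, so x_{Nadir} = 70.25 / 1.25 = 56.2.
P_{Nadir} = 303 − 2·56.2 − 56.2 = 134.4.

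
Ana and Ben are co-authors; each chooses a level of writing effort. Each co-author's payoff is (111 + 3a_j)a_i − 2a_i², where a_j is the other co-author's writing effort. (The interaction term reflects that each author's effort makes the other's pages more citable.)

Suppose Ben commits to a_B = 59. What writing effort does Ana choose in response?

72

Ana's payoff is (111 + 3a_B)a_A − 2a_A².
∂π/∂a_A = 111 + 3a_B − 4a_A = 0, so a_A = 27.75 + 0.75a_B.
At a_B = 59: a_A = 27.75 + 0.75·59 = 72.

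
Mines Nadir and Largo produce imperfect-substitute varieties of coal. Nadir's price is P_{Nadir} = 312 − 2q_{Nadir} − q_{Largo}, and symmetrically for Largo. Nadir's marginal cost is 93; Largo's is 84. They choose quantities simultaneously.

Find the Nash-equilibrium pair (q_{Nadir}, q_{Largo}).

43.2, 46.2

Mine Nadir's profit: π = q_{Nadir}(312 − 2q_{Nadir} − q_{Largo}) − 93q_{Nadir}.
∂π/∂q_{Nadir} = 219 − 4q_{Nadir} − q_{Largo} = 0 ⇒ q_{Nadir} = 54.75 − 0.25q_{Largo}.
Similarly q_{Largo} = 57 − 0.25q_{Nadir}.
Plugging q_{Largo} into Nadir's best response: q_{Nadir} = 54.75 − 0.25(57 − 0.25q_{Nadir}) ⇒ 0.9375q_{Nadir} = 40.5, so q_{Nadir} = 43.2.
Then q_{Largo} = 57 − 0.25·43.2 = 46.2.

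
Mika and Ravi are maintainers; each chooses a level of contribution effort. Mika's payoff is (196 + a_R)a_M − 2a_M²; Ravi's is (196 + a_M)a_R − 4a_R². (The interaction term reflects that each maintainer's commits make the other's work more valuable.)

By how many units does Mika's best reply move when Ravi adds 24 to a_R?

Expanding Mika's payoff: 196a_M + a_Ra_M − 2a_M².
∂π/∂a_M = 196 + a_R − 4a_M = 0, so a_M = 49 + 0.25a_R.
The reaction-function slope is 0.25, so a 24-unit rise in a_R moves a_M by 0.25 × 24 = 6. Mika's best response rises — the actions are strategic complements.

6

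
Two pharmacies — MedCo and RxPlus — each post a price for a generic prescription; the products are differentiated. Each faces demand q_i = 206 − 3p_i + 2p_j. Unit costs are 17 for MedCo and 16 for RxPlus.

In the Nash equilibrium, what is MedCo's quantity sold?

141.1875

MedCo's profit: π = (p_{MedCo} − 17)(206 − 3p_{MedCo} + 2p_{RxPlus}).
∂π/∂p_{MedCo} = 257 − 6p_{MedCo} + 2p_{RxPlus} = 0 ⇒ p_{MedCo} = 257/6 + (1/3)p_{RxPlus}.
Similarly p_{RxPlus} = 127/3 + (1/3)p_{MedCo}.
Plugging p_{RxPlus} into MedCo's best response: p_{MedCo} = 257/6 + (1/3)(127/3 + (1/3)p_{MedCo}) ⇒ (8/9)p_{MedCo} = 1025/18, so p_{MedCo} = 64.0625.
Then p_{RxPlus} = 127/3 + (1/3)·64.0625 = 63.6875.
q_{MedCo} = 206 − 3·64.0625 + 2·63.6875 = 141.1875.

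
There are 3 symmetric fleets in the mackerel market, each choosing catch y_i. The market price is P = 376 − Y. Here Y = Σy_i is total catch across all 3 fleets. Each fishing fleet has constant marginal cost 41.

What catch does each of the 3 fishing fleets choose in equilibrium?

A representative fishing fleet's profit is π_i = y_i(376 − Y) − 41y_i, with Y = y_i + Σ_{j≠i} y_j.
First-order condition: 335 − 2y_i − Σ_{j≠i} y_j = 0.
With identical fishing fleets, set every y_j = y: then 335 − 2y − 2y = 0, i.e. y = 335/4 = 83.75.

83.75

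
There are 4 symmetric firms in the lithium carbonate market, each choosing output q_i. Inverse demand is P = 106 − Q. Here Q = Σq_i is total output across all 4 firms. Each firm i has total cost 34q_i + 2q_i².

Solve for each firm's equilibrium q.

A representative firm's profit is π_i = q_i(106 − Q) − 34q_i − 2q_i², with Q = q_i + Σ_{j≠i} q_j.
First-order condition: 72 − 6q_i − Σ_{j≠i} q_j = 0.
Imposing symmetry (q_j = q for all j) turns Σ_{j≠i} q_j into 3q, so 72 = 9q and q = 8.

8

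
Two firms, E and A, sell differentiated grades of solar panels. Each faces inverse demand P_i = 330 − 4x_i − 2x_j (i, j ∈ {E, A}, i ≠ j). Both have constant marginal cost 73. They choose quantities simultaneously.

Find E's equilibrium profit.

Firm E's profit: π = x_E(330 − 4x_E − 2x_A) − 73x_E.
∂π/∂x_E = 257 − 8x_E − 2x_A = 0 ⇒ x_E = 32.125 − 0.25x_A.
By symmetry x_A = x_E; substituting into the reaction function, 1.25x_E = 32.125 and x_E = 25.7.
P_E = 330 − 4·25.7 − 2·25.7 = 175.8.
Profit = (175.8 − 73)·25.7 = 2641.96.

2641.96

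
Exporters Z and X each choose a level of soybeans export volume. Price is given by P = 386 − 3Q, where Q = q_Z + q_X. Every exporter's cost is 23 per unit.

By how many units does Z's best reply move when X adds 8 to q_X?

Exporter Z's profit: π = q_Z(386 − 3(q_Z + q_X)) − 23q_Z.
∂π/∂q_Z = 363 − 6q_Z − 3q_X = 0, so q_Z = 60.5 − 0.5q_X.
The reaction-function slope is −0.5, so an 8-unit rise in q_X moves q_Z by −0.5 × 8 = −4. Z's best response falls — the actions are strategic substitutes.

-4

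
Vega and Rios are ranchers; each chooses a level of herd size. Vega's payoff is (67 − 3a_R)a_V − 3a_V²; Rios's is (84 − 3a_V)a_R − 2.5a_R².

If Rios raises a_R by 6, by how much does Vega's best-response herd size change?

Expanding Vega's payoff: 67a_V − 3a_Ra_V − 3a_V².
∂π/∂a_V = 67 − 3a_R − 6a_V = 0, so a_V = 67/6 − 0.5a_R.
The reaction-function slope is −0.5, so a 6-unit rise in a_R moves a_V by −0.5 × 6 = −3. Vega's best response falls — the actions are strategic substitutes.

-3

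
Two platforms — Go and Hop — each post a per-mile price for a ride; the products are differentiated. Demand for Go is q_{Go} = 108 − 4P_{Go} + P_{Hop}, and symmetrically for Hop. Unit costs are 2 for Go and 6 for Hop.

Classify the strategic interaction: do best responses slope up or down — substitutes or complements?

strategic complements

Go's profit: π = (P_{Go} − 2)(108 − 4P_{Go} + P_{Hop}).
∂π/∂P_{Go} = 116 − 8P_{Go} + P_{Hop} = 0 ⇒ P_{Go} = 14.5 + 0.125P_{Hop}.
The best-response slope dP_{Go}/dP_{Hop} = 0.125 > 0: the reaction function is upward-sloping, so the choices are strategic complements.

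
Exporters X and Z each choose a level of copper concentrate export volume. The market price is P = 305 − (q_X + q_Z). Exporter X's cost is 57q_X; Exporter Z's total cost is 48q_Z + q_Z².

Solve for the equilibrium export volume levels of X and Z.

105, 38

Exporter X's profit: π = q_X(305 − (q_X + q_Z)) − 57q_X.
∂π/∂q_X = 248 − 2q_X − q_Z = 0, so q_X = 124 − 0.5q_Z.
For Z: ∂π/∂q_Z = 257 − 4q_Z − q_X = 0 ⇒ q_Z = 64.25 − 0.25q_X.
Plugging q_Z into X's best response: q_X = 124 − 0.5(64.25 − 0.25q_X) ⇒ 0.875q_X = 91.875, so q_X = 105.
Then q_Z = 64.25 − 0.25·105 = 38.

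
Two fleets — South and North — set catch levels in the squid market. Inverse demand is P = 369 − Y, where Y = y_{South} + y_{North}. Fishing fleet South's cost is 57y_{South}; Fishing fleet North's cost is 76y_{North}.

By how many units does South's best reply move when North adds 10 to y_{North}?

Fishing fleet South's profit: π = y_{South}(369 − (y_{South} + y_{North})) − 57y_{South}.
∂π/∂y_{South} = 312 − 2y_{South} − y_{North} = 0, so y_{South} = 156 − 0.5y_{North}.
The reaction-function slope is −0.5, so a 10-unit rise in y_{North} moves y_{South} by −0.5 × 10 = −5. South's best response falls — the actions are strategic substitutes.

-5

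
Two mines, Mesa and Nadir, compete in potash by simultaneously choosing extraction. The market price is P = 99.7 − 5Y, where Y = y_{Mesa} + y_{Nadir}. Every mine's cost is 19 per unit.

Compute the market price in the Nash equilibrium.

Mine Mesa's profit: π = y_{Mesa}(99.7 − 5(y_{Mesa} + y_{Nadir})) − 19y_{Mesa}.
∂π/∂y_{Mesa} = 80.7 − 10y_{Mesa} − 5y_{Nadir} = 0, so y_{Mesa} = 8.07 − 0.5y_{Nadir}.
Setting y_{Mesa} = y_{Nadir} in the reaction function: y_{Mesa} = 8.07 − 0.5y_{Mesa}, so y_{Mesa} = 8.07 / 1.5 = 5.38.
Equilibrium price: P = 99.7 − 5·10.76 = 45.9.

45.9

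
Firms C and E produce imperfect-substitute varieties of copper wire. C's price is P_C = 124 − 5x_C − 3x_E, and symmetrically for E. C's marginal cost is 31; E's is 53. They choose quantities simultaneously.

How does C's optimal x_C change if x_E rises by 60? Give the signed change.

Firm C's profit: π = x_C(124 − 5x_C − 3x_E) − 31x_C.
∂π/∂x_C = 93 − 10x_C − 3x_E = 0 ⇒ x_C = 9.3 − 0.3x_E.
The reaction-function slope is −0.3, so a 60-unit rise in x_E moves x_C by −0.3 × 60 = −18. C's best response falls — the actions are strategic substitutes.

-18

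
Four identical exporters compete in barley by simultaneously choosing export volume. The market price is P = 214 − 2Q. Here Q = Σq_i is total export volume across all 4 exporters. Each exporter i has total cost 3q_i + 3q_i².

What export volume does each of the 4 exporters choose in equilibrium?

13.1875

A representative exporter's profit is π_i = q_i(214 − 2Q) − 3q_i − 3q_i², with Q = q_i + Σ_{j≠i} q_j.
First-order condition: 211 − 10q_i − 2Σ_{j≠i} q_j = 0.
With identical exporters, set every q_j = q: then 211 − 10q − 6q = 0, i.e. q = 211/16 = 13.1875.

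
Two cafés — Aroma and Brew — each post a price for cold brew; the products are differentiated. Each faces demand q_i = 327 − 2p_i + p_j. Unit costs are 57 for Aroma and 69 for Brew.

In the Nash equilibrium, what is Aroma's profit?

16781.12

Aroma's profit: π = (p_{Aroma} − 57)(327 − 2p_{Aroma} + p_{Brew}).
∂π/∂p_{Aroma} = 441 − 4p_{Aroma} + p_{Brew} = 0 ⇒ p_{Aroma} = 110.25 + 0.25p_{Brew}.
Similarly p_{Brew} = 116.25 + 0.25p_{Aroma}.
Solving the two reaction functions simultaneously: (1 − (0.25)(0.25))p_{Aroma} = 110.25 + 0.25·116.25, so 0.9375p_{Aroma} = 139.3125 and p_{Aroma} = 148.6.
Then p_{Brew} = 116.25 + 0.25·148.6 = 153.4.
q_{Aroma} = 327 − 2·148.6 + 153.4 = 183.2.
Profit = (148.6 − 57)·183.2 = 16781.12.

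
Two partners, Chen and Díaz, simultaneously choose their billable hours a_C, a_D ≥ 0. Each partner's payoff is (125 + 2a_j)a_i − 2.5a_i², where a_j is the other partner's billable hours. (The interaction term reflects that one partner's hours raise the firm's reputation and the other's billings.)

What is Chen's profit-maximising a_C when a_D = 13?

Chen's payoff is (125 + 2a_D)a_C − 2.5a_C².
∂π/∂a_C = 125 + 2a_D − 5a_C = 0, so a_C = 25 + 0.4a_D.
At a_D = 13: a_C = 25 + 0.4·13 = 30.2.

30.2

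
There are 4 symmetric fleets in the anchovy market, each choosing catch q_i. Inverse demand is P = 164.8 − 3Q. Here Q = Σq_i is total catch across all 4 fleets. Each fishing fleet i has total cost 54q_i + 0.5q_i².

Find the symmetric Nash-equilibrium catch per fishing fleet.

A representative fishing fleet's profit is π_i = q_i(164.8 − 3Q) − 54q_i − 0.5q_i², with Q = q_i + Σ_{j≠i} q_j.
First-order condition: 110.8 − 7q_i − 3Σ_{j≠i} q_j = 0.
With identical fishing fleets, set every q_j = q: then 110.8 − 7q − 9q = 0, i.e. q = 110.8/16 = 6.925.

6.925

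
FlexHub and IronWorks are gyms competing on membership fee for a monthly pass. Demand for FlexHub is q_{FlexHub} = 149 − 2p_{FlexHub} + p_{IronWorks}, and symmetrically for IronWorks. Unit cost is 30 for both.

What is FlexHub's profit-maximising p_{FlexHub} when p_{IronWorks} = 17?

FlexHub's profit: π = (p_{FlexHub} − 30)(149 − 2p_{FlexHub} + p_{IronWorks}).
∂π/∂p_{FlexHub} = 209 − 4p_{FlexHub} + p_{IronWorks} = 0 ⇒ p_{FlexHub} = 52.25 + 0.25p_{IronWorks}.
At p_{IronWorks} = 17: p_{FlexHub} = 52.25 + 0.25·17 = 56.5.

56.5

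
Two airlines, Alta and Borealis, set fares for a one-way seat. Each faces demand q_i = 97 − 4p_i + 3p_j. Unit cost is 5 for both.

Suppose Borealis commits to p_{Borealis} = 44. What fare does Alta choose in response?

31.125

Alta's profit: π = (p_{Alta} − 5)(97 − 4p_{Alta} + 3p_{Borealis}).
∂π/∂p_{Alta} = 117 − 8p_{Alta} + 3p_{Borealis} = 0 ⇒ p_{Alta} = 14.625 + 0.375p_{Borealis}.
At p_{Borealis} = 44: p_{Alta} = 14.625 + 0.375·44 = 31.125.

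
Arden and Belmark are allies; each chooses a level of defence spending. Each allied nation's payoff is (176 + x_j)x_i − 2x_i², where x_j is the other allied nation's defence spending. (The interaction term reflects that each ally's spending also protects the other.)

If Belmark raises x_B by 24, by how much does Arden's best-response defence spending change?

6

Arden's payoff is (176 + x_B)x_A − 2x_A².
∂π/∂x_A = 176 + x_B − 4x_A = 0, so x_A = 44 + 0.25x_B.
The reaction-function slope is 0.25, so a 24-unit rise in x_B moves x_A by 0.25 × 24 = 6. Arden's best response rises — the actions are strategic complements.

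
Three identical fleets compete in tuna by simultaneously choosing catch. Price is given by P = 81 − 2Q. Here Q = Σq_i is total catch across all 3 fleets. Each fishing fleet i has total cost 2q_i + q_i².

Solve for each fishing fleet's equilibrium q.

7.9

A representative fishing fleet's profit is π_i = q_i(81 − 2Q) − 2q_i − q_i², with Q = q_i + Σ_{j≠i} q_j.
First-order condition: 79 − 6q_i − 2Σ_{j≠i} q_j = 0.
In a symmetric equilibrium every fishing fleet chooses the same q, so Σ_{j≠i} q_j = 2q. The condition becomes 79 − 10q = 0, giving q = 79/10 = 7.9.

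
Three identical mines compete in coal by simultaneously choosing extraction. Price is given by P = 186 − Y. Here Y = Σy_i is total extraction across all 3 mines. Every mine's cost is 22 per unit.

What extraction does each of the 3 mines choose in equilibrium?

41

A representative mine's profit is π_i = y_i(186 − Y) − 22y_i, with Y = y_i + Σ_{j≠i} y_j.
First-order condition: 164 − 2y_i − Σ_{j≠i} y_j = 0.
Imposing symmetry (y_j = y for all j) turns Σ_{j≠i} y_j into 2y, so 164 = 4y and y = 41.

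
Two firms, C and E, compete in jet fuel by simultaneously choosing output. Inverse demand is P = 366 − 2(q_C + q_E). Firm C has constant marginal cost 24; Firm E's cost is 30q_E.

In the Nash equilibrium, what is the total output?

113

Firm C's profit: π = q_C(366 − 2(q_C + q_E)) − 24q_C.
∂π/∂q_C = 342 − 4q_C − 2q_E = 0, so q_C = 85.5 − 0.5q_E.
By the same steps for E: q_E = 84 − 0.5q_C.
Solving the two reaction functions simultaneously: (1 − (−0.5)(−0.5))q_C = 85.5 − 0.5·84, so 0.75q_C = 43.5 and q_C = 58.
Then q_E = 84 − 0.5·58 = 55.
Total output: 58 + 55 = 113.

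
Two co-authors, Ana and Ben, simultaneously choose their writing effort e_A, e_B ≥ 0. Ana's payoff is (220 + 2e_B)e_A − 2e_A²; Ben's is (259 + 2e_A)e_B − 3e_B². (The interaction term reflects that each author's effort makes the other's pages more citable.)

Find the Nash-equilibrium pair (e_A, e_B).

91.9, 73.8

Expanding Ana's payoff: 220e_A + 2e_Be_A − 2e_A².
∂π/∂e_A = 220 + 2e_B − 4e_A = 0, so e_A = 55 + 0.5e_B.
Likewise for Ben: e_B = 259/6 + (1/3)e_A.
Substituting the second reaction function into the first: e_A = 55 + 0.5(259/6 + (1/3)e_A), which gives (5/6)e_A = 919/12 ⇒ e_A = 91.9.
Then e_B = 259/6 + (1/3)·91.9 = 73.8.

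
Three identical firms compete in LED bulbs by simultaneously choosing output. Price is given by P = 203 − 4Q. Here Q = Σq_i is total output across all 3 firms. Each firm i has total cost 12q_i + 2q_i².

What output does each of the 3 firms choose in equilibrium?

9.55

A representative firm's profit is π_i = q_i(203 − 4Q) − 12q_i − 2q_i², with Q = q_i + Σ_{j≠i} q_j.
First-order condition: 191 − 12q_i − 4Σ_{j≠i} q_j = 0.
In a symmetric equilibrium every firm chooses the same q, so Σ_{j≠i} q_j = 2q. The condition becomes 191 − 20q = 0, giving q = 191/20 = 9.55.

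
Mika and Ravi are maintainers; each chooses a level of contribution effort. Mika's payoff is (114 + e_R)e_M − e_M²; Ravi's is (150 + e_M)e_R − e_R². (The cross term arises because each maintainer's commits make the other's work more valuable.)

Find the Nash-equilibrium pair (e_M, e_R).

126, 138

Expanding Mika's payoff: 114e_M + e_Re_M − e_M².
∂π/∂e_M = 114 + e_R − 2e_M = 0, so e_M = 57 + 0.5e_R.
Likewise for Ravi: e_R = 75 + 0.5e_M.
Solving the two reaction functions simultaneously: (1 − (0.5)(0.5))e_M = 57 + 0.5·75, so 0.75e_M = 94.5 and e_M = 126.
Then e_R = 75 + 0.5·126 = 138.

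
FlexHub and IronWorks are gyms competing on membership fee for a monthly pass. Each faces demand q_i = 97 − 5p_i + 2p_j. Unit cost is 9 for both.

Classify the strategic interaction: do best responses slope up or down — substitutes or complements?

strategic complements

FlexHub's profit: π = (p_{FlexHub} − 9)(97 − 5p_{FlexHub} + 2p_{IronWorks}).
∂π/∂p_{FlexHub} = 142 − 10p_{FlexHub} + 2p_{IronWorks} = 0 ⇒ p_{FlexHub} = 14.2 + 0.2p_{IronWorks}.
The best-response slope dp_{FlexHub}/dp_{IronWorks} = 0.2 > 0: the reaction function is upward-sloping, so the choices are strategic complements.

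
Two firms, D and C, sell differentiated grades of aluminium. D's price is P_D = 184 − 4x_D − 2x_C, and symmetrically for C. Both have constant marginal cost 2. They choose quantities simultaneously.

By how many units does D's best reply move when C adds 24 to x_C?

-6

Firm D's profit: π = x_D(184 − 4x_D − 2x_C) − 2x_D.
∂π/∂x_D = 182 − 8x_D − 2x_C = 0 ⇒ x_D = 22.75 − 0.25x_C.
The reaction-function slope is −0.25, so a 24-unit rise in x_C moves x_D by −0.25 × 24 = −6. D's best response falls — the actions are strategic substitutes.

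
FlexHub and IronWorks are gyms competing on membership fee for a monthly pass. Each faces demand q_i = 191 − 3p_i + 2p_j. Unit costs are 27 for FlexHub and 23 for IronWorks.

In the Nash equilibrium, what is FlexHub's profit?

4860.1875

FlexHub's profit: π = (p_{FlexHub} − 27)(191 − 3p_{FlexHub} + 2p_{IronWorks}).
∂π/∂p_{FlexHub} = 272 − 6p_{FlexHub} + 2p_{IronWorks} = 0 ⇒ p_{FlexHub} = 136/3 + (1/3)p_{IronWorks}.
Similarly p_{IronWorks} = 130/3 + (1/3)p_{FlexHub}.
Solving the two reaction functions simultaneously: (1 − (1/3)(1/3))p_{FlexHub} = 136/3 + (1/3)·(130/3), so (8/9)p_{FlexHub} = 538/9 and p_{FlexHub} = 67.25.
Then p_{IronWorks} = 130/3 + (1/3)·67.25 = 65.75.
q_{FlexHub} = 191 − 3·67.25 + 2·65.75 = 120.75.
Profit = (67.25 − 27)·120.75 = 4860.1875.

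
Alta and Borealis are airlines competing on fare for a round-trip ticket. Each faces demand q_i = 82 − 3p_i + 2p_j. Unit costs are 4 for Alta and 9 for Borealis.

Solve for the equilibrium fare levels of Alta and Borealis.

Alta's profit: π = (p_{Alta} − 4)(82 − 3p_{Alta} + 2p_{Borealis}).
∂π/∂p_{Alta} = 94 − 6p_{Alta} + 2p_{Borealis} = 0 ⇒ p_{Alta} = 47/3 + (1/3)p_{Borealis}.
Similarly p_{Borealis} = 109/6 + (1/3)p_{Alta}.
Plugging p_{Borealis} into Alta's best response: p_{Alta} = 47/3 + (1/3)(109/6 + (1/3)p_{Alta}) ⇒ (8/9)p_{Alta} = 391/18, so p_{Alta} = 24.4375.
Then p_{Borealis} = 109/6 + (1/3)·24.4375 = 26.3125.

24.4375, 26.3125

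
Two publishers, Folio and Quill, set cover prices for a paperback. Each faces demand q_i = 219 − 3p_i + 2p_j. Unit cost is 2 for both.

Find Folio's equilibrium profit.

8829.1875

Folio's profit: π = (p_{Folio} − 2)(219 − 3p_{Folio} + 2p_{Quill}).
∂π/∂p_{Folio} = 225 − 6p_{Folio} + 2p_{Quill} = 0 ⇒ p_{Folio} = 37.5 + (1/3)p_{Quill}.
Setting p_{Folio} = p_{Quill} in the reaction function: p_{Folio} = 37.5 + (1/3)p_{Folio}, so p_{Folio} = 37.5 / (2/3) = 56.25.
q_{Folio} = 219 − 3·56.25 + 2·56.25 = 162.75.
Profit = (56.25 − 2)·162.75 = 8829.1875.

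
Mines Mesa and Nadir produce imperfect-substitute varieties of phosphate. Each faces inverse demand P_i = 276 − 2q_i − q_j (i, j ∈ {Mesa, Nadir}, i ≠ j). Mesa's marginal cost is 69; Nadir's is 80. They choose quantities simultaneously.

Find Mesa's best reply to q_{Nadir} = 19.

47

Mine Mesa's profit: π = q_{Mesa}(276 − 2q_{Mesa} − q_{Nadir}) − 69q_{Mesa}.
∂π/∂q_{Mesa} = 207 − 4q_{Mesa} − q_{Nadir} = 0 ⇒ q_{Mesa} = 51.75 − 0.25q_{Nadir}.
At q_{Nadir} = 19: q_{Mesa} = 51.75 − 0.25·19 = 47.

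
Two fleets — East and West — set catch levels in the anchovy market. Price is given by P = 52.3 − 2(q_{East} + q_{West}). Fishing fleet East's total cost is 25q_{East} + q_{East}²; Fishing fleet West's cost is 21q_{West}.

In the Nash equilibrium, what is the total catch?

8.99

Fishing fleet East's profit: π = q_{East}(52.3 − 2(q_{East} + q_{West})) − 25q_{East} − q_{East}².
∂π/∂q_{East} = 27.3 − 6q_{East} − 2q_{West} = 0, so q_{East} = 4.55 − (1/3)q_{West}.
For West: ∂π/∂q_{West} = 31.3 − 4q_{West} − 2q_{East} = 0 ⇒ q_{West} = 7.825 − 0.5q_{East}.
Solving the two reaction functions simultaneously: (1 − (−1/3)(−0.5))q_{East} = 4.55 − (1/3)·7.825, so (5/6)q_{East} = 233/120 and q_{East} = 2.33.
Then q_{West} = 7.825 − 0.5·2.33 = 6.66.
Total catch: 2.33 + 6.66 = 8.99.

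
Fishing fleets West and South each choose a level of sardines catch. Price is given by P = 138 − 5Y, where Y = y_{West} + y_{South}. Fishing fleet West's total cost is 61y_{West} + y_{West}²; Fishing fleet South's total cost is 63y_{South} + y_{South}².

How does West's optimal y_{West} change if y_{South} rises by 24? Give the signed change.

-10

Fishing fleet West's profit: π = y_{West}(138 − 5(y_{West} + y_{South})) − 61y_{West} − y_{West}².
∂π/∂y_{West} = 77 − 12y_{West} − 5y_{South} = 0, so y_{West} = 77/12 − (5/12)y_{South}.
The reaction-function slope is −5/12, so a 24-unit rise in y_{South} moves y_{West} by −5/12 × 24 = −10. West's best response falls — the actions are strategic substitutes.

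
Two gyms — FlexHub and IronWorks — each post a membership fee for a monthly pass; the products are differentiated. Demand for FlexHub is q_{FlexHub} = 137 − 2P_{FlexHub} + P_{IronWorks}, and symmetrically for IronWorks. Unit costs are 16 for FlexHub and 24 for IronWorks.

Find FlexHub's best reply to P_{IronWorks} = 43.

53

FlexHub's profit: π = (P_{FlexHub} − 16)(137 − 2P_{FlexHub} + P_{IronWorks}).
∂π/∂P_{FlexHub} = 169 − 4P_{FlexHub} + P_{IronWorks} = 0 ⇒ P_{FlexHub} = 42.25 + 0.25P_{IronWorks}.
At P_{IronWorks} = 43: P_{FlexHub} = 42.25 + 0.25·43 = 53.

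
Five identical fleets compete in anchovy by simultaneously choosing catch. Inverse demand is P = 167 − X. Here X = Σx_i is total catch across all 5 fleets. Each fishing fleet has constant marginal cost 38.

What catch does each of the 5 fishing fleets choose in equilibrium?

21.5

A representative fishing fleet's profit is π_i = x_i(167 − X) − 38x_i, with X = x_i + Σ_{j≠i} x_j.
First-order condition: 129 − 2x_i − Σ_{j≠i} x_j = 0.
In a symmetric equilibrium every fishing fleet chooses the same x, so Σ_{j≠i} x_j = 4x. The condition becomes 129 − 6x = 0, giving x = 129/6 = 21.5.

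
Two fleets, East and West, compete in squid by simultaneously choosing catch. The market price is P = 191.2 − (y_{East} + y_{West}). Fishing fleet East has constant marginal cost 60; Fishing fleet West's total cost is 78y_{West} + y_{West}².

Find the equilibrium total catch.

72.4

Fishing fleet East's profit: π = y_{East}(191.2 − (y_{East} + y_{West})) − 60y_{East}.
∂π/∂y_{East} = 131.2 − 2y_{East} − y_{West} = 0, so y_{East} = 65.6 − 0.5y_{West}.
For West: ∂π/∂y_{West} = 113.2 − 4y_{West} − y_{East} = 0 ⇒ y_{West} = 28.3 − 0.25y_{East}.
Solving the two reaction functions simultaneously: (1 − (−0.5)(−0.25))y_{East} = 65.6 − 0.5·28.3, so 0.875y_{East} = 51.45 and y_{East} = 58.8.
Then y_{West} = 28.3 − 0.25·58.8 = 13.6.
Total catch: 58.8 + 13.6 = 72.4.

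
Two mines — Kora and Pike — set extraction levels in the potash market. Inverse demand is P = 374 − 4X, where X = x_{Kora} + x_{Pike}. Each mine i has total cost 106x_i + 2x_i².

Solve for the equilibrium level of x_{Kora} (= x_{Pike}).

16.75

Mine Kora's profit: π = x_{Kora}(374 − 4(x_{Kora} + x_{Pike})) − 106x_{Kora} − 2x_{Kora}².
∂π/∂x_{Kora} = 268 − 12x_{Kora} − 4x_{Pike} = 0, so x_{Kora} = 67/3 − (1/3)x_{Pike}.
Setting x_{Kora} = x_{Pike} in the reaction function: x_{Kora} = 67/3 − (1/3)x_{Kora}, so x_{Kora} = (67/3) / (4/3) = 16.75.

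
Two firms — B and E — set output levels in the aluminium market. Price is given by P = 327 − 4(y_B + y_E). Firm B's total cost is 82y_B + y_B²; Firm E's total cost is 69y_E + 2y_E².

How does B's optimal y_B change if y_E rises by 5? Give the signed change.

Firm B's profit: π = y_B(327 − 4(y_B + y_E)) − 82y_B − y_B².
∂π/∂y_B = 245 − 10y_B − 4y_E = 0, so y_B = 24.5 − 0.4y_E.
The reaction-function slope is −0.4, so a 5-unit rise in y_E moves y_B by −0.4 × 5 = −2. B's best response falls — the actions are strategic substitutes.

-2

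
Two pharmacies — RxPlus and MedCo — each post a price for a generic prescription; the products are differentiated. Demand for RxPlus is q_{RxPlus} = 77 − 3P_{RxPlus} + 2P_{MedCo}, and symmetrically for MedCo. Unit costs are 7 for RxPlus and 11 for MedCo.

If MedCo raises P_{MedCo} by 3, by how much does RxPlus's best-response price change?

RxPlus's profit: π = (P_{RxPlus} − 7)(77 − 3P_{RxPlus} + 2P_{MedCo}).
∂π/∂P_{RxPlus} = 98 − 6P_{RxPlus} + 2P_{MedCo} = 0 ⇒ P_{RxPlus} = 49/3 + (1/3)P_{MedCo}.
The reaction-function slope is 1/3, so a 3-unit rise in P_{MedCo} moves P_{RxPlus} by 1/3 × 3 = 1. RxPlus's best response rises — the actions are strategic complements.

1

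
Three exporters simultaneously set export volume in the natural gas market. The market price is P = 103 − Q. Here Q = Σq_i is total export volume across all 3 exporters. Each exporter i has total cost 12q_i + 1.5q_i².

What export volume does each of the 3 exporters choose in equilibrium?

A representative exporter's profit is π_i = q_i(103 − Q) − 12q_i − 1.5q_i², with Q = q_i + Σ_{j≠i} q_j.
First-order condition: 91 − 5q_i − Σ_{j≠i} q_j = 0.
In a symmetric equilibrium every exporter chooses the same q, so Σ_{j≠i} q_j = 2q. The condition becomes 91 − 7q = 0, giving q = 91/7 = 13.

13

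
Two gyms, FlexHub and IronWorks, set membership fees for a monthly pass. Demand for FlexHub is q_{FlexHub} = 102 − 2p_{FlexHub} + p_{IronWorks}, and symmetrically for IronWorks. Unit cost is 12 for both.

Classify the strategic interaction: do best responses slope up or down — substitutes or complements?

FlexHub's profit: π = (p_{FlexHub} − 12)(102 − 2p_{FlexHub} + p_{IronWorks}).
∂π/∂p_{FlexHub} = 126 − 4p_{FlexHub} + p_{IronWorks} = 0 ⇒ p_{FlexHub} = 31.5 + 0.25p_{IronWorks}.
The best-response slope dp_{FlexHub}/dp_{IronWorks} = 0.25 > 0: the reaction function is upward-sloping, so the choices are strategic complements.

strategic complements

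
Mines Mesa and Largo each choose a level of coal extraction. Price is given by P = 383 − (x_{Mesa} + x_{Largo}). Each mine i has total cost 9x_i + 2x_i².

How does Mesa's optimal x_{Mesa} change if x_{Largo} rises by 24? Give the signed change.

Mine Mesa's profit: π = x_{Mesa}(383 − (x_{Mesa} + x_{Largo})) − 9x_{Mesa} − 2x_{Mesa}².
∂π/∂x_{Mesa} = 374 − 6x_{Mesa} − x_{Largo} = 0, so x_{Mesa} = 187/3 − (1/6)x_{Largo}.
The reaction-function slope is −1/6, so a 24-unit rise in x_{Largo} moves x_{Mesa} by −1/6 × 24 = −4. Mesa's best response falls — the actions are strategic substitutes.

-4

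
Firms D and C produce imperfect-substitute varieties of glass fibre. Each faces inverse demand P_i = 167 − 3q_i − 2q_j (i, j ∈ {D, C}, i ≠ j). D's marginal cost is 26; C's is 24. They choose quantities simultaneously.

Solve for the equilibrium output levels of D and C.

Firm D's profit: π = q_D(167 − 3q_D − 2q_C) − 26q_D.
∂π/∂q_D = 141 − 6q_D − 2q_C = 0 ⇒ q_D = 23.5 − (1/3)q_C.
Similarly q_C = 143/6 − (1/3)q_D.
Substituting the second reaction function into the first: q_D = 23.5 − (1/3)(143/6 − (1/3)q_D), which gives (8/9)q_D = 140/9 ⇒ q_D = 17.5.
Then q_C = 143/6 − (1/3)·17.5 = 18.

17.5, 18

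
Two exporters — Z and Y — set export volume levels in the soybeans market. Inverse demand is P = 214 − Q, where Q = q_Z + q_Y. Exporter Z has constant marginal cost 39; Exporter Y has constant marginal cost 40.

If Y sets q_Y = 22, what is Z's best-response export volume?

76.5

Exporter Z's profit: π = q_Z(214 − (q_Z + q_Y)) − 39q_Z.
∂π/∂q_Z = 175 − 2q_Z − q_Y = 0, so q_Z = 87.5 − 0.5q_Y.
At q_Y = 22: q_Z = 87.5 − 0.5·22 = 76.5.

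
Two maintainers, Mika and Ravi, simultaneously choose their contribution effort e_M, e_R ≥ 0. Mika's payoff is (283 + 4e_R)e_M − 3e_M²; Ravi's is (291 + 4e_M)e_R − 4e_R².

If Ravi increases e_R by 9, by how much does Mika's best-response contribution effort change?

6

Expanding Mika's payoff: 283e_M + 4e_Re_M − 3e_M².
∂π/∂e_M = 283 + 4e_R − 6e_M = 0, so e_M = 283/6 + (2/3)e_R.
The reaction-function slope is 2/3, so a 9-unit rise in e_R moves e_M by 2/3 × 9 = 6. Mika's best response rises — the actions are strategic complements.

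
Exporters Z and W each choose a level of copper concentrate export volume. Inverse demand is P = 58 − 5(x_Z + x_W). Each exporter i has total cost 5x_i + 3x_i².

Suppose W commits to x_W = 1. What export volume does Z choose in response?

Exporter Z's profit: π = x_Z(58 − 5(x_Z + x_W)) − 5x_Z − 3x_Z².
∂π/∂x_Z = 53 − 16x_Z − 5x_W = 0, so x_Z = 3.3125 − 0.3125x_W.
At x_W = 1: x_Z = 3.3125 − 0.3125·1 = 3.

3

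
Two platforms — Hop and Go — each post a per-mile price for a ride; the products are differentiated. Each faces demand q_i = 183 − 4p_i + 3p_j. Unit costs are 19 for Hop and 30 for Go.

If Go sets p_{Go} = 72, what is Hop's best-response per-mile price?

Hop's profit: π = (p_{Hop} − 19)(183 − 4p_{Hop} + 3p_{Go}).
∂π/∂p_{Hop} = 259 − 8p_{Hop} + 3p_{Go} = 0 ⇒ p_{Hop} = 32.375 + 0.375p_{Go}.
At p_{Go} = 72: p_{Hop} = 32.375 + 0.375·72 = 59.375.

59.375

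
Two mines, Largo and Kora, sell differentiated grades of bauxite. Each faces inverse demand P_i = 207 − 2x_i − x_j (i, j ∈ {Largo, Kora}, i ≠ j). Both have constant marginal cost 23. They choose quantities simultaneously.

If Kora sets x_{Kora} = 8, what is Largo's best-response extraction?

44

Mine Largo's profit: π = x_{Largo}(207 − 2x_{Largo} − x_{Kora}) − 23x_{Largo}.
∂π/∂x_{Largo} = 184 − 4x_{Largo} − x_{Kora} = 0 ⇒ x_{Largo} = 46 − 0.25x_{Kora}.
At x_{Kora} = 8: x_{Largo} = 46 − 0.25·8 = 44.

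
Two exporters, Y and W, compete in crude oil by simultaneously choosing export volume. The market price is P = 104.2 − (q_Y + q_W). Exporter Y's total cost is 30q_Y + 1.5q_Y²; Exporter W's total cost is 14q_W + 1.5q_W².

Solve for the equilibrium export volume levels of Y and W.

Exporter Y's profit: π = q_Y(104.2 − (q_Y + q_W)) − 30q_Y − 1.5q_Y².
∂π/∂q_Y = 74.2 − 5q_Y − q_W = 0, so q_Y = 14.84 − 0.2q_W.
By the same steps for W: q_W = 18.04 − 0.2q_Y.
Solving the two reaction functions simultaneously: (1 − (−0.2)(−0.2))q_Y = 14.84 − 0.2·18.04, so 0.96q_Y = 11.232 and q_Y = 11.7.
Then q_W = 18.04 − 0.2·11.7 = 15.7.

11.7, 15.7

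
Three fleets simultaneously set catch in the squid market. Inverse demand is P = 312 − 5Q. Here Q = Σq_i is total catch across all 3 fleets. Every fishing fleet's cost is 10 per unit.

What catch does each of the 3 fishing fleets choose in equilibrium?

A representative fishing fleet's profit is π_i = q_i(312 − 5Q) − 10q_i, with Q = q_i + Σ_{j≠i} q_j.
First-order condition: 302 − 10q_i − 5Σ_{j≠i} q_j = 0.
With identical fishing fleets, set every q_j = q: then 302 − 10q − 10q = 0, i.e. q = 302/20 = 15.1.

15.1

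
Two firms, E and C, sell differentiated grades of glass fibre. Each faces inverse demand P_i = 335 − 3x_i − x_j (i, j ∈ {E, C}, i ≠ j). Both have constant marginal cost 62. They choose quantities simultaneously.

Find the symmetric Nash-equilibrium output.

Firm E's profit: π = x_E(335 − 3x_E − x_C) − 62x_E.
∂π/∂x_E = 273 − 6x_E − x_C = 0 ⇒ x_E = 45.5 − (1/6)x_C.
Setting x_E = x_C in the reaction function: x_E = 45.5 − (1/6)x_E, so x_E = 45.5 / (7/6) = 39.

39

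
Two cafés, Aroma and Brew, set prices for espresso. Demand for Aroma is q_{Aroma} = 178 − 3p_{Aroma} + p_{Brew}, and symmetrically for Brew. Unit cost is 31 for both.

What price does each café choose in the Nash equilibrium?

Aroma's profit: π = (p_{Aroma} − 31)(178 − 3p_{Aroma} + p_{Brew}).
∂π/∂p_{Aroma} = 271 − 6p_{Aroma} + p_{Brew} = 0 ⇒ p_{Aroma} = 271/6 + (1/6)p_{Brew}.
Setting p_{Aroma} = p_{Brew} in the reaction function: p_{Aroma} = 271/6 + (1/6)p_{Aroma}, so p_{Aroma} = (271/6) / (5/6) = 54.2.

54.2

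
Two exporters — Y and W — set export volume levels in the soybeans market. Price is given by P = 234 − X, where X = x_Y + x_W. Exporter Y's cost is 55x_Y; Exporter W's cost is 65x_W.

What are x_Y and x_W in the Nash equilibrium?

63, 53

Exporter Y's profit: π = x_Y(234 − (x_Y + x_W)) − 55x_Y.
∂π/∂x_Y = 179 − 2x_Y − x_W = 0, so x_Y = 89.5 − 0.5x_W.
By the same steps for W: x_W = 84.5 − 0.5x_Y.
Plugging x_W into Y's best response: x_Y = 89.5 − 0.5(84.5 − 0.5x_Y) ⇒ 0.75x_Y = 47.25, so x_Y = 63.
Then x_W = 84.5 − 0.5·63 = 53.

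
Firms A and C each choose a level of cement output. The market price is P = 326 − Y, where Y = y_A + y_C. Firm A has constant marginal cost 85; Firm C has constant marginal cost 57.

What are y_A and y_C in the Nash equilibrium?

Firm A's profit: π = y_A(326 − (y_A + y_C)) − 85y_A.
∂π/∂y_A = 241 − 2y_A − y_C = 0, so y_A = 120.5 − 0.5y_C.
By the same steps for C: y_C = 134.5 − 0.5y_A.
Plugging y_C into A's best response: y_A = 120.5 − 0.5(134.5 − 0.5y_A) ⇒ 0.75y_A = 53.25, so y_A = 71.
Then y_C = 134.5 − 0.5·71 = 99.

71, 99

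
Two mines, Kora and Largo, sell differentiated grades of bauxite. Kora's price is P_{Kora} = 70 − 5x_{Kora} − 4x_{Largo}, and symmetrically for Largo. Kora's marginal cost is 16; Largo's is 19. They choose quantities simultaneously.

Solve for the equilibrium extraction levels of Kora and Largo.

Mine Kora's profit: π = x_{Kora}(70 − 5x_{Kora} − 4x_{Largo}) − 16x_{Kora}.
∂π/∂x_{Kora} = 54 − 10x_{Kora} − 4x_{Largo} = 0 ⇒ x_{Kora} = 5.4 − 0.4x_{Largo}.
Similarly x_{Largo} = 5.1 − 0.4x_{Kora}.
Substituting the second reaction function into the first: x_{Kora} = 5.4 − 0.4(5.1 − 0.4x_{Kora}), which gives 0.84x_{Kora} = 3.36 ⇒ x_{Kora} = 4.
Then x_{Largo} = 5.1 − 0.4·4 = 3.5.

4, 3.5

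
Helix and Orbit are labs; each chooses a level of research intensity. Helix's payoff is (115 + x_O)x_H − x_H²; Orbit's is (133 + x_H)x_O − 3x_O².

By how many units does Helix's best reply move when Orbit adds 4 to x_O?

2

Expanding Helix's payoff: 115x_H + x_Ox_H − x_H².
∂π/∂x_H = 115 + x_O − 2x_H = 0, so x_H = 57.5 + 0.5x_O.
The reaction-function slope is 0.5, so a 4-unit rise in x_O moves x_H by 0.5 × 4 = 2. Helix's best response rises — the actions are strategic complements.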